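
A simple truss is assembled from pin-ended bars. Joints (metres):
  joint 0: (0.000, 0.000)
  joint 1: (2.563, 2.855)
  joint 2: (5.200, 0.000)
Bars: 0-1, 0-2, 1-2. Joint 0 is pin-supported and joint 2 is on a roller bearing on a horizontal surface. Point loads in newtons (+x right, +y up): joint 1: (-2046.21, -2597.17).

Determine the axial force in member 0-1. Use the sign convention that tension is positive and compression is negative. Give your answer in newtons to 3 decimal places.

-3279.660

N=3 nodes, M=3 members, R=3 reactions → 2N=6, M+R=6
member 0 (0-1): L=3.8367, (cx,cy)=(0.6680,0.7441)
member 1 (0-2): L=5.2000, (cx,cy)=(1.0000,0.0000)
member 2 (1-2): L=3.8865, (cx,cy)=(0.6785,-0.7346)
solve A·x = −loads:
  F[0-1] = -3279.6599 N (compression)
  F[0-2] = +144.6952 N (tension)
  F[1-2] = -213.2561 N (compression)
  Rx@0 = +2046.2100 N
  Ry@0 = +2440.5129 N
  Ry@2 = +156.6571 N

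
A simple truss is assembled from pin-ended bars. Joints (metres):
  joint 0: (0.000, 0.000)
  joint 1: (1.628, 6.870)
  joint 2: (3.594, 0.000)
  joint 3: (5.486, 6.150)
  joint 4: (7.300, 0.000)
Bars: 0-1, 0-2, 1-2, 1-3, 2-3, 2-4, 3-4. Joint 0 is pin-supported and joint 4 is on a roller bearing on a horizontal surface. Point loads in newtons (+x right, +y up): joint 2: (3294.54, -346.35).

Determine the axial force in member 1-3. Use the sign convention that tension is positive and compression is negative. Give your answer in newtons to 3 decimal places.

-98.853

N=5 nodes, M=7 members, R=3 reactions → 2N=10, M+R=10
member 0 (0-1): L=7.0603, (cx,cy)=(0.2306,0.9731)
member 1 (0-2): L=3.5940, (cx,cy)=(1.0000,0.0000)
member 2 (1-2): L=7.1458, (cx,cy)=(0.2751,-0.9614)
member 3 (1-3): L=3.9246, (cx,cy)=(0.9830,-0.1835)
member 4 (2-3): L=6.4345, (cx,cy)=(0.2940,0.9558)
member 5 (2-4): L=3.7060, (cx,cy)=(1.0000,0.0000)
member 6 (3-4): L=6.4119, (cx,cy)=(0.2829,-0.9591)
solve A·x = −loads:
  F[0-1] = -180.7015 N (compression)
  F[0-2] = +3336.2073 N (tension)
  F[1-2] = +201.7534 N (tension)
  F[1-3] = -98.8530 N (compression)
  F[2-3] = +159.4308 N (tension)
  F[2-4] = +50.2959 N (tension)
  F[3-4] = -177.7810 N (compression)
  Rx@0 = -3294.5400 N
  Ry@0 = +175.8319 N
  Ry@4 = +170.5181 N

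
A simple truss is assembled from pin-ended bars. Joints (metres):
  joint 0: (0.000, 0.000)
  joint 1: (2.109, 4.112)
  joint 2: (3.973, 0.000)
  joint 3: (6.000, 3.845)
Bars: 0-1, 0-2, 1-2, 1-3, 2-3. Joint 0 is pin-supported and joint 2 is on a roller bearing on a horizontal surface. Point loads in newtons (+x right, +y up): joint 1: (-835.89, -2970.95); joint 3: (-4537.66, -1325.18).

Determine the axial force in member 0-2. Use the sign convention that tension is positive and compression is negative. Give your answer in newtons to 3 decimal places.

N=4 nodes, M=5 members, R=3 reactions → 2N=8, M+R=8
member 0 (0-1): L=4.6213, (cx,cy)=(0.4564,0.8898)
member 1 (0-2): L=3.9730, (cx,cy)=(1.0000,0.0000)
member 2 (1-2): L=4.5148, (cx,cy)=(0.4129,-0.9108)
member 3 (1-3): L=3.9001, (cx,cy)=(0.9977,-0.0685)
member 4 (2-3): L=4.3466, (cx,cy)=(0.4663,0.8846)
solve A·x = −loads:
  F[0-1] = -6714.3454 N (compression)
  F[0-2] = -2309.3580 N (compression)
  F[1-2] = +3576.7421 N (tension)
  F[1-3] = -3713.7378 N (compression)
  F[2-3] = -1785.4533 N (compression)
  Rx@0 = +5373.5500 N
  Ry@0 = +5974.3754 N
  Ry@2 = -1678.2454 N

-2309.358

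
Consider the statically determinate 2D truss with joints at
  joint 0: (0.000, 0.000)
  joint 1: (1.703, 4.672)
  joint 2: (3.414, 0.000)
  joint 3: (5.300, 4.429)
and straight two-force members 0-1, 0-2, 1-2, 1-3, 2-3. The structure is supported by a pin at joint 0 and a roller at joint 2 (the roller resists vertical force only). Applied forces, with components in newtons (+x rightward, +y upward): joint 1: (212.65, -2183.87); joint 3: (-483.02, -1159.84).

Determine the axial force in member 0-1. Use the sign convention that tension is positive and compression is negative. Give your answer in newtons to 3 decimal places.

N=4 nodes, M=5 members, R=3 reactions → 2N=8, M+R=8
member 0 (0-1): L=4.9727, (cx,cy)=(0.3425,0.9395)
member 1 (0-2): L=3.4140, (cx,cy)=(1.0000,0.0000)
member 2 (1-2): L=4.9755, (cx,cy)=(0.3439,-0.9390)
member 3 (1-3): L=3.6052, (cx,cy)=(0.9977,-0.0674)
member 4 (2-3): L=4.8138, (cx,cy)=(0.3918,0.9201)
solve A·x = −loads:
  F[0-1] = -840.1854 N (compression)
  F[0-2] = +17.3679 N (tension)
  F[1-2] = -1485.8254 N (compression)
  F[1-3] = +10.5944 N (tension)
  F[2-3] = -1259.8430 N (compression)
  Rx@0 = +270.3700 N
  Ry@0 = +789.3785 N
  Ry@2 = +2554.3315 N

-840.185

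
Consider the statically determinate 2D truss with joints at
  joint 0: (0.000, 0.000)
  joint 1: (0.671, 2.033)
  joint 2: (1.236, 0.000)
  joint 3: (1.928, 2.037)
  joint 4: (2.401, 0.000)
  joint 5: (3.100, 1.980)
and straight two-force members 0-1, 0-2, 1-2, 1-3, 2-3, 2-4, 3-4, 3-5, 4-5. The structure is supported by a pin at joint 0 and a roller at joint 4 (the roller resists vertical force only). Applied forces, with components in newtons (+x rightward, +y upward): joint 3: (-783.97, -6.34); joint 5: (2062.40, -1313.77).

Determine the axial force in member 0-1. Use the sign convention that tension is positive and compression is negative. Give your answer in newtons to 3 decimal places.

N=6 nodes, M=9 members, R=3 reactions → 2N=12, M+R=12
member 0 (0-1): L=2.1409, (cx,cy)=(0.3134,0.9496)
member 1 (0-2): L=1.2360, (cx,cy)=(1.0000,0.0000)
member 2 (1-2): L=2.1101, (cx,cy)=(0.2678,-0.9635)
member 3 (1-3): L=1.2570, (cx,cy)=(1.0000,0.0032)
member 4 (2-3): L=2.1513, (cx,cy)=(0.3217,0.9469)
member 5 (2-4): L=1.1650, (cx,cy)=(1.0000,0.0000)
member 6 (3-4): L=2.0912, (cx,cy)=(0.2262,-0.9741)
member 7 (3-5): L=1.1734, (cx,cy)=(0.9988,-0.0486)
member 8 (4-5): L=2.0998, (cx,cy)=(0.3329,0.9430)
solve A·x = −loads:
  F[0-1] = +1492.0610 N (tension)
  F[0-2] = +810.7826 N (tension)
  F[1-2] = -1467.7383 N (compression)
  F[1-3] = +860.6623 N (tension)
  F[2-3] = +1493.5154 N (tension)
  F[2-4] = -62.6337 N (compression)
  F[3-4] = -1585.0876 N (compression)
  F[3-5] = +2486.4945 N (tension)
  F[4-5] = -1265.1412 N (compression)
  Rx@0 = -1278.4300 N
  Ry@0 = -1416.8811 N
  Ry@4 = +2736.9911 N

1492.061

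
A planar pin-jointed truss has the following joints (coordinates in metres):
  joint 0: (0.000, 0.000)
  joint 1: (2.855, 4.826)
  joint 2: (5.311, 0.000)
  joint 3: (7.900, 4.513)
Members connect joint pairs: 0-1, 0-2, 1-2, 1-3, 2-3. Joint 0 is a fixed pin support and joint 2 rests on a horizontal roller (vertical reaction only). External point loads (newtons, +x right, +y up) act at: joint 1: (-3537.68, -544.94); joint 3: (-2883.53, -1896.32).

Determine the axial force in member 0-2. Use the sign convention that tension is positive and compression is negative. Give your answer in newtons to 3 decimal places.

N=4 nodes, M=5 members, R=3 reactions → 2N=8, M+R=8
member 0 (0-1): L=5.6073, (cx,cy)=(0.5092,0.8607)
member 1 (0-2): L=5.3110, (cx,cy)=(1.0000,0.0000)
member 2 (1-2): L=5.4150, (cx,cy)=(0.4536,-0.8912)
member 3 (1-3): L=5.0547, (cx,cy)=(0.9981,-0.0619)
member 4 (2-3): L=5.2029, (cx,cy)=(0.4976,0.8674)
solve A·x = −loads:
  F[0-1] = -5800.6747 N (compression)
  F[0-2] = -3467.7277 N (compression)
  F[1-2] = +5111.0451 N (tension)
  F[1-3] = -1737.2764 N (compression)
  F[2-3] = -2310.2279 N (compression)
  Rx@0 = +6421.2100 N
  Ry@0 = +4992.4712 N
  Ry@2 = -2551.2112 N

-3467.728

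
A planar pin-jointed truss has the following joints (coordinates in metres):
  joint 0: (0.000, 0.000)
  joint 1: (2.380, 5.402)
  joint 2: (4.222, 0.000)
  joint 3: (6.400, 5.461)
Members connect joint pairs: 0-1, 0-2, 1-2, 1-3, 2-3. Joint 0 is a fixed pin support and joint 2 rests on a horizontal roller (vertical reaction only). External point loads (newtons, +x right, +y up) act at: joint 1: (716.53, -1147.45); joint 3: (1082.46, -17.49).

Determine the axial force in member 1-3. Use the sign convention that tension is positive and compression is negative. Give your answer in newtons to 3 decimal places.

1095.968

N=4 nodes, M=5 members, R=3 reactions → 2N=8, M+R=8
member 0 (0-1): L=5.9031, (cx,cy)=(0.4032,0.9151)
member 1 (0-2): L=4.2220, (cx,cy)=(1.0000,0.0000)
member 2 (1-2): L=5.7074, (cx,cy)=(0.3227,-0.9465)
member 3 (1-3): L=4.0204, (cx,cy)=(0.9999,0.0147)
member 4 (2-3): L=5.8793, (cx,cy)=(0.3705,0.9289)
solve A·x = −loads:
  F[0-1] = +1994.6230 N (tension)
  F[0-2] = +994.7951 N (tension)
  F[1-2] = -3123.8487 N (compression)
  F[1-3] = +1095.9680 N (tension)
  F[2-3] = -36.1450 N (compression)
  Rx@0 = -1798.9900 N
  Ry@0 = -1825.3196 N
  Ry@2 = +2990.2596 N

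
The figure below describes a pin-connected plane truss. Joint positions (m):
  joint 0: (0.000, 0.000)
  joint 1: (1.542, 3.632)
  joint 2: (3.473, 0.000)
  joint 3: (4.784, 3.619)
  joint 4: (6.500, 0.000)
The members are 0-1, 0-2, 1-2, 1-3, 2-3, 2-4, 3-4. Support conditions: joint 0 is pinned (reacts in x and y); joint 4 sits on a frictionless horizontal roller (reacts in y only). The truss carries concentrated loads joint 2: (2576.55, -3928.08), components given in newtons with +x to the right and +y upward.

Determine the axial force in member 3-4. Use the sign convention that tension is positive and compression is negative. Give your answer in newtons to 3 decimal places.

-2322.790

N=5 nodes, M=7 members, R=3 reactions → 2N=10, M+R=10
member 0 (0-1): L=3.9458, (cx,cy)=(0.3908,0.9205)
member 1 (0-2): L=3.4730, (cx,cy)=(1.0000,0.0000)
member 2 (1-2): L=4.1134, (cx,cy)=(0.4694,-0.8830)
member 3 (1-3): L=3.2420, (cx,cy)=(1.0000,-0.0040)
member 4 (2-3): L=3.8491, (cx,cy)=(0.3406,0.9402)
member 5 (2-4): L=3.0270, (cx,cy)=(1.0000,0.0000)
member 6 (3-4): L=4.0052, (cx,cy)=(0.4284,-0.9036)
solve A·x = −loads:
  F[0-1] = -1987.3142 N (compression)
  F[0-2] = +3353.1867 N (tension)
  F[1-2] = +2079.7048 N (tension)
  F[1-3] = -1752.9466 N (compression)
  F[2-3] = +2224.7950 N (tension)
  F[2-4] = +995.1773 N (tension)
  F[3-4] = -2322.7900 N (compression)
  Rx@0 = -2576.5500 N
  Ry@0 = +1829.2766 N
  Ry@4 = +2098.8034 N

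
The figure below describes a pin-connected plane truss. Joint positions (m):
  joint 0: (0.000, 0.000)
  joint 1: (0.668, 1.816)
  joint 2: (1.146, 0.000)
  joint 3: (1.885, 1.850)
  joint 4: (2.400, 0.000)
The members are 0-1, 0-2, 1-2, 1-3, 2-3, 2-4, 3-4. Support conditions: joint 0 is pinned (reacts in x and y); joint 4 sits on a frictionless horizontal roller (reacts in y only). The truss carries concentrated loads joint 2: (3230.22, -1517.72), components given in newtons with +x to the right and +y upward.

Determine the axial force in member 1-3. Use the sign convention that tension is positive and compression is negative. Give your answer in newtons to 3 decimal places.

N=5 nodes, M=7 members, R=3 reactions → 2N=10, M+R=10
member 0 (0-1): L=1.9350, (cx,cy)=(0.3452,0.9385)
member 1 (0-2): L=1.1460, (cx,cy)=(1.0000,0.0000)
member 2 (1-2): L=1.8779, (cx,cy)=(0.2545,-0.9671)
member 3 (1-3): L=1.2175, (cx,cy)=(0.9996,0.0279)
member 4 (2-3): L=1.9921, (cx,cy)=(0.3710,0.9286)
member 5 (2-4): L=1.2540, (cx,cy)=(1.0000,0.0000)
member 6 (3-4): L=1.9203, (cx,cy)=(0.2682,-0.9634)
solve A·x = −loads:
  F[0-1] = -844.9571 N (compression)
  F[0-2] = +3521.9214 N (tension)
  F[1-2] = +805.6680 N (tension)
  F[1-3] = -496.9746 N (compression)
  F[2-3] = +795.3377 N (tension)
  F[2-4] = +201.7440 N (tension)
  F[3-4] = -752.2680 N (compression)
  Rx@0 = -3230.2200 N
  Ry@0 = +793.0087 N
  Ry@4 = +724.7113 N

-496.975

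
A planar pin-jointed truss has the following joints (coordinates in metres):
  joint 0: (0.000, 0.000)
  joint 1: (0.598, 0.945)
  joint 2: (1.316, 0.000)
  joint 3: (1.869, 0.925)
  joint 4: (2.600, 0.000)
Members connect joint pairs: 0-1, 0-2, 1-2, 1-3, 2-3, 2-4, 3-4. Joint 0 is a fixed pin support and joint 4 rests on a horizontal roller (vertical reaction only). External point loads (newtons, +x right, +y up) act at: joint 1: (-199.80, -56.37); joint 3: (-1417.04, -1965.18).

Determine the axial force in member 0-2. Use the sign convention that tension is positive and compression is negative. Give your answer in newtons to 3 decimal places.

-874.762

N=5 nodes, M=7 members, R=3 reactions → 2N=10, M+R=10
member 0 (0-1): L=1.1183, (cx,cy)=(0.5347,0.8450)
member 1 (0-2): L=1.3160, (cx,cy)=(1.0000,0.0000)
member 2 (1-2): L=1.1868, (cx,cy)=(0.6050,-0.7962)
member 3 (1-3): L=1.2712, (cx,cy)=(0.9999,-0.0157)
member 4 (2-3): L=1.0777, (cx,cy)=(0.5131,0.8583)
member 5 (2-4): L=1.2840, (cx,cy)=(1.0000,0.0000)
member 6 (3-4): L=1.1790, (cx,cy)=(0.6200,-0.7846)
solve A·x = −loads:
  F[0-1] = -1387.7543 N (compression)
  F[0-2] = -874.7621 N (compression)
  F[1-2] = +1429.7838 N (tension)
  F[1-3] = -1407.4376 N (compression)
  F[2-3] = -1326.3915 N (compression)
  F[2-4] = +670.8354 N (tension)
  F[3-4] = -1081.9416 N (compression)
  Rx@0 = +1616.8400 N
  Ry@0 = +1172.6817 N
  Ry@4 = +848.8683 N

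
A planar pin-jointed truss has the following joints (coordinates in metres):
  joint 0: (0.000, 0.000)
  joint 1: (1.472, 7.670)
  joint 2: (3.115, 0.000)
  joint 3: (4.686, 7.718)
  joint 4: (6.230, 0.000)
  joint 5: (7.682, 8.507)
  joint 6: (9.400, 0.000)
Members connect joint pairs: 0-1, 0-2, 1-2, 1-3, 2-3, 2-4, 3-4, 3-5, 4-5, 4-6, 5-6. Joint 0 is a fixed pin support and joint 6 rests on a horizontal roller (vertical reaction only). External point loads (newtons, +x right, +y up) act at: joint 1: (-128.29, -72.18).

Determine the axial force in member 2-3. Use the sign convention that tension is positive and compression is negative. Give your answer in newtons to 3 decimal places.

N=7 nodes, M=11 members, R=3 reactions → 2N=14, M+R=14
member 0 (0-1): L=7.8100, (cx,cy)=(0.1885,0.9821)
member 1 (0-2): L=3.1150, (cx,cy)=(1.0000,0.0000)
member 2 (1-2): L=7.8440, (cx,cy)=(0.2095,-0.9778)
member 3 (1-3): L=3.2144, (cx,cy)=(0.9999,0.0149)
member 4 (2-3): L=7.8763, (cx,cy)=(0.1995,0.9799)
member 5 (2-4): L=3.1150, (cx,cy)=(1.0000,0.0000)
member 6 (3-4): L=7.8709, (cx,cy)=(0.1962,-0.9806)
member 7 (3-5): L=3.0982, (cx,cy)=(0.9670,0.2547)
member 8 (4-5): L=8.6300, (cx,cy)=(0.1682,0.9857)
member 9 (4-6): L=3.1700, (cx,cy)=(1.0000,0.0000)
member 10 (5-6): L=8.6787, (cx,cy)=(0.1980,-0.9802)
solve A·x = −loads:
  F[0-1] = -168.5774 N (compression)
  F[0-2] = -96.5170 N (compression)
  F[1-2] = +96.6593 N (tension)
  F[1-3] = +76.2793 N (tension)
  F[2-3] = -96.4533 N (compression)
  F[2-4] = -57.0323 N (compression)
  F[3-4] = +105.0110 N (tension)
  F[3-5] = +37.6750 N (tension)
  F[4-5] = -104.4599 N (compression)
  F[4-6] = -18.8574 N (compression)
  F[5-6] = +95.2612 N (tension)
  Rx@0 = +128.2900 N
  Ry@0 = +165.5561 N
  Ry@6 = -93.3761 N

-96.453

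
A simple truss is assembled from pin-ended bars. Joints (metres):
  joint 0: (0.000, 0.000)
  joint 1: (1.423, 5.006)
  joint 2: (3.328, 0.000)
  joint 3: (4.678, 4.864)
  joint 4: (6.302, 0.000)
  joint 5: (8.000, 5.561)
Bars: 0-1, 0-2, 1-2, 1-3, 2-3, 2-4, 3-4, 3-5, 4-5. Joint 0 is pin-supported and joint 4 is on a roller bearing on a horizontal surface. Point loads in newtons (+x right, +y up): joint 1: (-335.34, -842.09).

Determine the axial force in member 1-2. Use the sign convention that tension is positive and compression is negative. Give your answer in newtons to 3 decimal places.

N=6 nodes, M=9 members, R=3 reactions → 2N=12, M+R=12
member 0 (0-1): L=5.2043, (cx,cy)=(0.2734,0.9619)
member 1 (0-2): L=3.3280, (cx,cy)=(1.0000,0.0000)
member 2 (1-2): L=5.3562, (cx,cy)=(0.3557,-0.9346)
member 3 (1-3): L=3.2581, (cx,cy)=(0.9990,-0.0436)
member 4 (2-3): L=5.0479, (cx,cy)=(0.2674,0.9636)
member 5 (2-4): L=2.9740, (cx,cy)=(1.0000,0.0000)
member 6 (3-4): L=5.1280, (cx,cy)=(0.3167,-0.9485)
member 7 (3-5): L=3.3943, (cx,cy)=(0.9787,0.2053)
member 8 (4-5): L=5.8145, (cx,cy)=(0.2920,0.9564)
solve A·x = −loads:
  F[0-1] = -954.7036 N (compression)
  F[0-2] = -74.2986 N (compression)
  F[1-2] = +79.4162 N (tension)
  F[1-3] = +46.0972 N (tension)
  F[2-3] = -77.0294 N (compression)
  F[2-4] = -25.4527 N (compression)
  F[3-4] = +80.3695 N (tension)
  F[3-5] = +0.0000 N (tension)
  F[4-5] = -0.0000 N (compression)
  Rx@0 = +335.3400 N
  Ry@0 = +918.3226 N
  Ry@4 = -76.2326 N

79.416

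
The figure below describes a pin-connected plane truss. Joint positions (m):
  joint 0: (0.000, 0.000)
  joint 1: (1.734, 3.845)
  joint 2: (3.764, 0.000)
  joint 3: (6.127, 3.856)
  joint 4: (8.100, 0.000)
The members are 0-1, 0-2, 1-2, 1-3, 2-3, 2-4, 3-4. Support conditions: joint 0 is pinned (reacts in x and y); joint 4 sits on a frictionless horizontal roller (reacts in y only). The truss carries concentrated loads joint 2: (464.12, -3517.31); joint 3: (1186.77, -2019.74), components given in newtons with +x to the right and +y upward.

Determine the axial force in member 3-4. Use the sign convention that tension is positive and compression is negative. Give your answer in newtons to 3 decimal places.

N=5 nodes, M=7 members, R=3 reactions → 2N=10, M+R=10
member 0 (0-1): L=4.2179, (cx,cy)=(0.4111,0.9116)
member 1 (0-2): L=3.7640, (cx,cy)=(1.0000,0.0000)
member 2 (1-2): L=4.3480, (cx,cy)=(0.4669,-0.8843)
member 3 (1-3): L=4.3930, (cx,cy)=(1.0000,0.0025)
member 4 (2-3): L=4.5224, (cx,cy)=(0.5225,0.8526)
member 5 (2-4): L=4.3360, (cx,cy)=(1.0000,0.0000)
member 6 (3-4): L=4.3315, (cx,cy)=(0.4555,-0.8902)
solve A·x = −loads:
  F[0-1] = -1985.3849 N (compression)
  F[0-2] = +2467.0895 N (tension)
  F[1-2] = +2041.5980 N (tension)
  F[1-3] = -1769.3935 N (compression)
  F[2-3] = +2007.7571 N (tension)
  F[2-4] = +1907.0948 N (tension)
  F[3-4] = -4186.7649 N (compression)
  Rx@0 = -1650.8900 N
  Ry@0 = +1809.8541 N
  Ry@4 = +3727.1959 N

-4186.765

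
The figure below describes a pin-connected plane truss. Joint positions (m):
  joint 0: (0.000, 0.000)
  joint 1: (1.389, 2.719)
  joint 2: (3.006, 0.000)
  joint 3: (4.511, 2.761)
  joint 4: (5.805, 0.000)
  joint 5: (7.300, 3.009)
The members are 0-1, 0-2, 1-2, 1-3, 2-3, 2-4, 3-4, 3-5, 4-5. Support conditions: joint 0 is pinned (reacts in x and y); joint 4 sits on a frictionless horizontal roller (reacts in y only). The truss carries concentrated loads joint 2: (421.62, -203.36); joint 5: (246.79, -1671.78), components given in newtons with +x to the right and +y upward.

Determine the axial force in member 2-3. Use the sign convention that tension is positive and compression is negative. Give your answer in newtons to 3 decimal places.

N=6 nodes, M=9 members, R=3 reactions → 2N=12, M+R=12
member 0 (0-1): L=3.0532, (cx,cy)=(0.4549,0.8905)
member 1 (0-2): L=3.0060, (cx,cy)=(1.0000,0.0000)
member 2 (1-2): L=3.1635, (cx,cy)=(0.5111,-0.8595)
member 3 (1-3): L=3.1223, (cx,cy)=(0.9999,0.0135)
member 4 (2-3): L=3.1445, (cx,cy)=(0.4786,0.8780)
member 5 (2-4): L=2.7990, (cx,cy)=(1.0000,0.0000)
member 6 (3-4): L=3.0492, (cx,cy)=(0.4244,-0.9055)
member 7 (3-5): L=2.8000, (cx,cy)=(0.9961,0.0886)
member 8 (4-5): L=3.3599, (cx,cy)=(0.4450,0.8956)
solve A·x = −loads:
  F[0-1] = +517.0107 N (tension)
  F[0-2] = +433.2082 N (tension)
  F[1-2] = -527.7749 N (compression)
  F[1-3] = +505.0169 N (tension)
  F[2-3] = +748.2435 N (tension)
  F[2-4] = -616.2958 N (compression)
  F[3-4] = -622.3631 N (compression)
  F[3-5] = +1131.6488 N (tension)
  F[4-5] = -1978.6735 N (compression)
  Rx@0 = -668.4100 N
  Ry@0 = -460.4130 N
  Ry@4 = +2335.5530 N

748.244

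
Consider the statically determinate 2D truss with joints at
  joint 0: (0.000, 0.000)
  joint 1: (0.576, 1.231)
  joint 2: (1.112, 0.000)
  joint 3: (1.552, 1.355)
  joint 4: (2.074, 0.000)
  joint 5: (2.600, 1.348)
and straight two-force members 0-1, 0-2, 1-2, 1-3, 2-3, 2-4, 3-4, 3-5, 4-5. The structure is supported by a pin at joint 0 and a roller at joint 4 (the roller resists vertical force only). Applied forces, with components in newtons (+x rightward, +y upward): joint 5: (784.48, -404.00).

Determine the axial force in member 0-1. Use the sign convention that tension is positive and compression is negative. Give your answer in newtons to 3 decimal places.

N=6 nodes, M=9 members, R=3 reactions → 2N=12, M+R=12
member 0 (0-1): L=1.3591, (cx,cy)=(0.4238,0.9058)
member 1 (0-2): L=1.1120, (cx,cy)=(1.0000,0.0000)
member 2 (1-2): L=1.3426, (cx,cy)=(0.3992,-0.9169)
member 3 (1-3): L=0.9838, (cx,cy)=(0.9920,0.1260)
member 4 (2-3): L=1.4246, (cx,cy)=(0.3088,0.9511)
member 5 (2-4): L=0.9620, (cx,cy)=(1.0000,0.0000)
member 6 (3-4): L=1.4521, (cx,cy)=(0.3595,-0.9332)
member 7 (3-5): L=1.0480, (cx,cy)=(1.0000,-0.0067)
member 8 (4-5): L=1.4470, (cx,cy)=(0.3635,0.9316)
solve A·x = −loads:
  F[0-1] = +676.0529 N (tension)
  F[0-2] = +497.9609 N (tension)
  F[1-2] = -595.2324 N (compression)
  F[1-3] = +528.3589 N (tension)
  F[2-3] = +573.7949 N (tension)
  F[2-4] = +83.1190 N (tension)
  F[3-4] = -662.9282 N (compression)
  F[3-5] = +939.6958 N (tension)
  F[4-5] = -426.9303 N (compression)
  Rx@0 = -784.4800 N
  Ry@0 = -612.3351 N
  Ry@4 = +1016.3351 N

676.053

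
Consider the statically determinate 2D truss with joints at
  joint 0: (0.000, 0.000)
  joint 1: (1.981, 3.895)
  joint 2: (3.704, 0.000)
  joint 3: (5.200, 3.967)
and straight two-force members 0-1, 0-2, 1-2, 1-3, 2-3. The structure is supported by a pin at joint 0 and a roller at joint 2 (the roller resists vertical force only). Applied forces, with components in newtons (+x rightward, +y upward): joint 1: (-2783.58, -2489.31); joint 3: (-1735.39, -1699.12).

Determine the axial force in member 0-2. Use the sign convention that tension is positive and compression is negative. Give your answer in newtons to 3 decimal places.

-1845.035

N=4 nodes, M=5 members, R=3 reactions → 2N=8, M+R=8
member 0 (0-1): L=4.3698, (cx,cy)=(0.4533,0.8913)
member 1 (0-2): L=3.7040, (cx,cy)=(1.0000,0.0000)
member 2 (1-2): L=4.2591, (cx,cy)=(0.4045,-0.9145)
member 3 (1-3): L=3.2198, (cx,cy)=(0.9997,0.0224)
member 4 (2-3): L=4.2397, (cx,cy)=(0.3529,0.9357)
solve A·x = −loads:
  F[0-1] = -5898.3501 N (compression)
  F[0-2] = -1845.0353 N (compression)
  F[1-2] = +2999.8693 N (tension)
  F[1-3] = -1104.2207 N (compression)
  F[2-3] = -1789.5340 N (compression)
  Rx@0 = +4518.9700 N
  Ry@0 = +5257.4335 N
  Ry@2 = -1069.0035 N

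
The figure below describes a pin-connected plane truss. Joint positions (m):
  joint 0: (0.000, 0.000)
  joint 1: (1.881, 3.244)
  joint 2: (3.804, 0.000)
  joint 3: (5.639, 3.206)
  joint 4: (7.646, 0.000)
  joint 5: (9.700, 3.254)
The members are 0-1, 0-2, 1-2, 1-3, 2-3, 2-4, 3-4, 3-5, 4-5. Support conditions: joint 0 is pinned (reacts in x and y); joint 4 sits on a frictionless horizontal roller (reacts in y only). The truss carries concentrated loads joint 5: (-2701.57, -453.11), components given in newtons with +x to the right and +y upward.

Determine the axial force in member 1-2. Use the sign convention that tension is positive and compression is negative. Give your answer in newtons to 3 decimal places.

N=6 nodes, M=9 members, R=3 reactions → 2N=12, M+R=12
member 0 (0-1): L=3.7499, (cx,cy)=(0.5016,0.8651)
member 1 (0-2): L=3.8040, (cx,cy)=(1.0000,0.0000)
member 2 (1-2): L=3.7711, (cx,cy)=(0.5099,-0.8602)
member 3 (1-3): L=3.7582, (cx,cy)=(0.9999,-0.0101)
member 4 (2-3): L=3.6940, (cx,cy)=(0.4968,0.8679)
member 5 (2-4): L=3.8420, (cx,cy)=(1.0000,0.0000)
member 6 (3-4): L=3.7824, (cx,cy)=(0.5306,-0.8476)
member 7 (3-5): L=4.0613, (cx,cy)=(0.9999,0.0118)
member 8 (4-5): L=3.8480, (cx,cy)=(0.5338,0.8456)
solve A·x = −loads:
  F[0-1] = -1188.3339 N (compression)
  F[0-2] = -2105.4847 N (compression)
  F[1-2] = +1209.3214 N (tension)
  F[1-3] = -1212.8117 N (compression)
  F[2-3] = -1198.6274 N (compression)
  F[2-4] = -893.4010 N (compression)
  F[3-4] = +1178.9021 N (tension)
  F[3-5] = -2433.8842 N (compression)
  F[4-5] = -501.8114 N (compression)
  Rx@0 = +2701.5700 N
  Ry@0 = +1028.0174 N
  Ry@4 = -574.9074 N

1209.321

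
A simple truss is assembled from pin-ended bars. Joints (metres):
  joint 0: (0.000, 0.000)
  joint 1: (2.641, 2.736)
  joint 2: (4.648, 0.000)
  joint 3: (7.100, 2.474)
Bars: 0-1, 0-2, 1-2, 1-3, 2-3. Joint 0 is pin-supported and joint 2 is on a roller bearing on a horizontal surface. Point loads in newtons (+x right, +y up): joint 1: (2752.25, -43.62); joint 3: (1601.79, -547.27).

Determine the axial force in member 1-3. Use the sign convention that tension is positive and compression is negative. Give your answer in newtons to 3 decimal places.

2029.692

N=4 nodes, M=5 members, R=3 reactions → 2N=8, M+R=8
member 0 (0-1): L=3.8027, (cx,cy)=(0.6945,0.7195)
member 1 (0-2): L=4.6480, (cx,cy)=(1.0000,0.0000)
member 2 (1-2): L=3.3932, (cx,cy)=(0.5915,-0.8063)
member 3 (1-3): L=4.4667, (cx,cy)=(0.9983,-0.0587)
member 4 (2-3): L=3.4832, (cx,cy)=(0.7039,0.7103)
solve A·x = −loads:
  F[0-1] = +3811.8021 N (tension)
  F[0-2] = +1706.7231 N (tension)
  F[1-2] = -3603.0561 N (compression)
  F[1-3] = +2029.6923 N (tension)
  F[2-3] = -602.9017 N (compression)
  Rx@0 = -4354.0400 N
  Ry@0 = -2742.5441 N
  Ry@2 = +3333.4341 N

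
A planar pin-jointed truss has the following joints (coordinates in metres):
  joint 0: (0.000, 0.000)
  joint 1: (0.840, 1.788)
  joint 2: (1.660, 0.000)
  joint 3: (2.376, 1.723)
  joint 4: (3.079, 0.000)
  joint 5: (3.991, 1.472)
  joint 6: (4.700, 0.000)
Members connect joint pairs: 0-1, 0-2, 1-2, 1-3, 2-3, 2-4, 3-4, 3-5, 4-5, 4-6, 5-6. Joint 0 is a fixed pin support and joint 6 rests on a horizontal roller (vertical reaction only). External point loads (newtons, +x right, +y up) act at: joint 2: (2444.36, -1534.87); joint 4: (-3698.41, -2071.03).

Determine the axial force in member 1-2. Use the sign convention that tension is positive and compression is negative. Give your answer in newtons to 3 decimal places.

N=7 nodes, M=11 members, R=3 reactions → 2N=14, M+R=14
member 0 (0-1): L=1.9755, (cx,cy)=(0.4252,0.9051)
member 1 (0-2): L=1.6600, (cx,cy)=(1.0000,0.0000)
member 2 (1-2): L=1.9671, (cx,cy)=(0.4169,-0.9090)
member 3 (1-3): L=1.5374, (cx,cy)=(0.9991,-0.0423)
member 4 (2-3): L=1.8658, (cx,cy)=(0.3837,0.9234)
member 5 (2-4): L=1.4190, (cx,cy)=(1.0000,0.0000)
member 6 (3-4): L=1.8609, (cx,cy)=(0.3778,-0.9259)
member 7 (3-5): L=1.6344, (cx,cy)=(0.9881,-0.1536)
member 8 (4-5): L=1.7316, (cx,cy)=(0.5267,0.8501)
member 9 (4-6): L=1.6210, (cx,cy)=(1.0000,0.0000)
member 10 (5-6): L=1.6338, (cx,cy)=(0.4339,-0.9009)
solve A·x = −loads:
  F[0-1] = -1886.0497 N (compression)
  F[0-2] = -452.0793 N (compression)
  F[1-2] = +1953.2541 N (tension)
  F[1-3] = -1617.6600 N (compression)
  F[2-3] = -260.5217 N (compression)
  F[2-4] = -1982.2239 N (compression)
  F[3-4] = +506.1300 N (tension)
  F[3-5] = -1930.2881 N (compression)
  F[4-5] = +1885.0317 N (tension)
  F[4-6] = +914.5946 N (tension)
  F[5-6] = -2107.6306 N (compression)
  Rx@0 = +1254.0500 N
  Ry@0 = +1707.0520 N
  Ry@6 = +1898.8480 N

1953.254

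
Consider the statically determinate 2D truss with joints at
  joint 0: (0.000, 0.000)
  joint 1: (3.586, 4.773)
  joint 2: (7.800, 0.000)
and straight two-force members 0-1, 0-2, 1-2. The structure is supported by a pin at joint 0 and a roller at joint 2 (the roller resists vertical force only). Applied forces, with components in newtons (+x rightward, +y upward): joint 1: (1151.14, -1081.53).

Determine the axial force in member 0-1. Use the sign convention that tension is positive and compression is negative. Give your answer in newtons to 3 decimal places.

150.226

N=3 nodes, M=3 members, R=3 reactions → 2N=6, M+R=6
member 0 (0-1): L=5.9700, (cx,cy)=(0.6007,0.7995)
member 1 (0-2): L=7.8000, (cx,cy)=(1.0000,0.0000)
member 2 (1-2): L=6.3670, (cx,cy)=(0.6618,-0.7496)
solve A·x = −loads:
  F[0-1] = +150.2264 N (tension)
  F[0-2] = +1060.9035 N (tension)
  F[1-2] = -1602.9487 N (compression)
  Rx@0 = -1151.1400 N
  Ry@0 = -120.1056 N
  Ry@2 = +1201.6356 N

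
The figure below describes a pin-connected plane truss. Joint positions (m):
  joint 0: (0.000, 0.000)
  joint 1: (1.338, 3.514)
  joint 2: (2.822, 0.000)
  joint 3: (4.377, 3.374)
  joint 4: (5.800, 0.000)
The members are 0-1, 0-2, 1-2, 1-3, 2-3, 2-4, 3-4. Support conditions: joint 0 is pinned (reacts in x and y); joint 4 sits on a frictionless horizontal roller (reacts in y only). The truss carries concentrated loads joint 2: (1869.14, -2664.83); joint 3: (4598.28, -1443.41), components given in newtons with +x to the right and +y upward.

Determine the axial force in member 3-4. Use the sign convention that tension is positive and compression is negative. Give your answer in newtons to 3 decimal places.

-5492.472

N=5 nodes, M=7 members, R=3 reactions → 2N=10, M+R=10
member 0 (0-1): L=3.7601, (cx,cy)=(0.3558,0.9345)
member 1 (0-2): L=2.8220, (cx,cy)=(1.0000,0.0000)
member 2 (1-2): L=3.8145, (cx,cy)=(0.3890,-0.9212)
member 3 (1-3): L=3.0422, (cx,cy)=(0.9989,-0.0460)
member 4 (2-3): L=3.7151, (cx,cy)=(0.4186,0.9082)
member 5 (2-4): L=2.9780, (cx,cy)=(1.0000,0.0000)
member 6 (3-4): L=3.6618, (cx,cy)=(0.3886,-0.9214)
solve A·x = −loads:
  F[0-1] = +1019.2588 N (tension)
  F[0-2] = +6104.7265 N (tension)
  F[1-2] = -1073.0162 N (compression)
  F[1-3] = +780.9685 N (tension)
  F[2-3] = +4022.6423 N (tension)
  F[2-4] = +2134.4093 N (tension)
  F[3-4] = -5492.4719 N (compression)
  Rx@0 = -6467.4200 N
  Ry@0 = -952.5449 N
  Ry@4 = +5060.7849 N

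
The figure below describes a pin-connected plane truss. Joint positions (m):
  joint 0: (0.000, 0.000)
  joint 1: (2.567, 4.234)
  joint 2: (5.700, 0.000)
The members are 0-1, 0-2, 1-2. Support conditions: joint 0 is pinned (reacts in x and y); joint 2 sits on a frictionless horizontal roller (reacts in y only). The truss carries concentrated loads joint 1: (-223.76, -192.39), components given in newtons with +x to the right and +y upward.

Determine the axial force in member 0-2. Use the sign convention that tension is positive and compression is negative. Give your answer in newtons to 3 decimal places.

-58.877

N=3 nodes, M=3 members, R=3 reactions → 2N=6, M+R=6
member 0 (0-1): L=4.9514, (cx,cy)=(0.5184,0.8551)
member 1 (0-2): L=5.7000, (cx,cy)=(1.0000,0.0000)
member 2 (1-2): L=5.2671, (cx,cy)=(0.5948,-0.8039)
solve A·x = −loads:
  F[0-1] = -318.0366 N (compression)
  F[0-2] = -58.8769 N (compression)
  F[1-2] = +98.9822 N (tension)
  Rx@0 = +223.7600 N
  Ry@0 = +271.9575 N
  Ry@2 = -79.5675 N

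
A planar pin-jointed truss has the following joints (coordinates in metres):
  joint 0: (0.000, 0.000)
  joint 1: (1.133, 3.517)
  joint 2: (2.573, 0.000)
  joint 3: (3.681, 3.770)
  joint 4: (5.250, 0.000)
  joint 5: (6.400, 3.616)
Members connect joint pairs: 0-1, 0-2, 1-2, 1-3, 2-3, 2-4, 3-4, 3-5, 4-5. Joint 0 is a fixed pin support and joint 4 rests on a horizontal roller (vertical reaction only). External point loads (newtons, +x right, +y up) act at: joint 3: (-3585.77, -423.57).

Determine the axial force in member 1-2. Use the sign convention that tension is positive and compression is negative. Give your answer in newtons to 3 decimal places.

N=6 nodes, M=9 members, R=3 reactions → 2N=12, M+R=12
member 0 (0-1): L=3.6950, (cx,cy)=(0.3066,0.9518)
member 1 (0-2): L=2.5730, (cx,cy)=(1.0000,0.0000)
member 2 (1-2): L=3.8004, (cx,cy)=(0.3789,-0.9254)
member 3 (1-3): L=2.5605, (cx,cy)=(0.9951,0.0988)
member 4 (2-3): L=3.9294, (cx,cy)=(0.2820,0.9594)
member 5 (2-4): L=2.6770, (cx,cy)=(1.0000,0.0000)
member 6 (3-4): L=4.0835, (cx,cy)=(0.3842,-0.9232)
member 7 (3-5): L=2.7234, (cx,cy)=(0.9984,-0.0565)
member 8 (4-5): L=3.7945, (cx,cy)=(0.3031,0.9530)
solve A·x = −loads:
  F[0-1] = -2838.2334 N (compression)
  F[0-2] = -2715.4793 N (compression)
  F[1-2] = +2715.4125 N (tension)
  F[1-3] = -1908.5254 N (compression)
  F[2-3] = -2619.2163 N (compression)
  F[2-4] = -948.0344 N (compression)
  F[3-4] = +2467.3439 N (tension)
  F[3-5] = +0.0000 N (tension)
  F[4-5] = -0.0000 N (compression)
  Rx@0 = +3585.7700 N
  Ry@0 = +2701.5113 N
  Ry@4 = -2277.9413 N

2715.412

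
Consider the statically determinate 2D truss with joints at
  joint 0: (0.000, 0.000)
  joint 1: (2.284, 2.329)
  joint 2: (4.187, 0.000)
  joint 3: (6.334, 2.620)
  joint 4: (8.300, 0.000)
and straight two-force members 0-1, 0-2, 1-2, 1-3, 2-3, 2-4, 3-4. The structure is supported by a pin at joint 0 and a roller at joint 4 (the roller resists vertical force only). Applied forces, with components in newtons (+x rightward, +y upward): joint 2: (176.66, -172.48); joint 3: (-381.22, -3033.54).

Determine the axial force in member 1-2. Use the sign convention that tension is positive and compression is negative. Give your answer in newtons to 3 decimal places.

N=5 nodes, M=7 members, R=3 reactions → 2N=10, M+R=10
member 0 (0-1): L=3.2620, (cx,cy)=(0.7002,0.7140)
member 1 (0-2): L=4.1870, (cx,cy)=(1.0000,0.0000)
member 2 (1-2): L=3.0076, (cx,cy)=(0.6327,-0.7744)
member 3 (1-3): L=4.0604, (cx,cy)=(0.9974,0.0717)
member 4 (2-3): L=3.3873, (cx,cy)=(0.6338,0.7735)
member 5 (2-4): L=4.1130, (cx,cy)=(1.0000,0.0000)
member 6 (3-4): L=3.2756, (cx,cy)=(0.6002,-0.7999)
solve A·x = −loads:
  F[0-1] = -1294.6680 N (compression)
  F[0-2] = +701.9350 N (tension)
  F[1-2] = +1048.0424 N (tension)
  F[1-3] = -1573.6701 N (compression)
  F[2-3] = -826.2690 N (compression)
  F[2-4] = +1712.1196 N (tension)
  F[3-4] = -2852.6039 N (compression)
  Rx@0 = +204.5600 N
  Ry@0 = +924.3550 N
  Ry@4 = +2281.6650 N

1048.042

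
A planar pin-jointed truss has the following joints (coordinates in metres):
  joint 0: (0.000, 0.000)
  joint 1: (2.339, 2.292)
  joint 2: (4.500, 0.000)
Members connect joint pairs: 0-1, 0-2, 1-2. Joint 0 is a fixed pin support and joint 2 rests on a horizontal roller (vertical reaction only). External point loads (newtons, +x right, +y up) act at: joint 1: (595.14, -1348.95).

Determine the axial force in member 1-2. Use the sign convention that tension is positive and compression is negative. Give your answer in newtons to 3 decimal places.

-1380.274

N=3 nodes, M=3 members, R=3 reactions → 2N=6, M+R=6
member 0 (0-1): L=3.2748, (cx,cy)=(0.7142,0.6999)
member 1 (0-2): L=4.5000, (cx,cy)=(1.0000,0.0000)
member 2 (1-2): L=3.1501, (cx,cy)=(0.6860,-0.7276)
solve A·x = −loads:
  F[0-1] = -492.4617 N (compression)
  F[0-2] = +946.8790 N (tension)
  F[1-2] = -1380.2738 N (compression)
  Rx@0 = -595.1400 N
  Ry@0 = +344.6711 N
  Ry@2 = +1004.2789 N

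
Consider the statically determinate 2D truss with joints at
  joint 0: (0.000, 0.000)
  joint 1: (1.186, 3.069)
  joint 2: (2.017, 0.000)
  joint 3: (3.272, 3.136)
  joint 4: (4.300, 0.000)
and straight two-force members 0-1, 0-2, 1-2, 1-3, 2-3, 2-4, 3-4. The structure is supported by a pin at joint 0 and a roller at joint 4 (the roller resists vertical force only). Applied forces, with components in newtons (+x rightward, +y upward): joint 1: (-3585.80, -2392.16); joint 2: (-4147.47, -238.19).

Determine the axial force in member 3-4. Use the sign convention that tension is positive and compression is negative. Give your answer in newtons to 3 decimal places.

N=5 nodes, M=7 members, R=3 reactions → 2N=10, M+R=10
member 0 (0-1): L=3.2902, (cx,cy)=(0.3605,0.9328)
member 1 (0-2): L=2.0170, (cx,cy)=(1.0000,0.0000)
member 2 (1-2): L=3.1795, (cx,cy)=(0.2614,-0.9652)
member 3 (1-3): L=2.0871, (cx,cy)=(0.9995,0.0321)
member 4 (2-3): L=3.3778, (cx,cy)=(0.3715,0.9284)
member 5 (2-4): L=2.2830, (cx,cy)=(1.0000,0.0000)
member 6 (3-4): L=3.3002, (cx,cy)=(0.3115,-0.9502)
solve A·x = −loads:
  F[0-1] = -4736.5153 N (compression)
  F[0-2] = -6025.9201 N (compression)
  F[1-2] = +2142.7574 N (tension)
  F[1-3] = +1319.0978 N (tension)
  F[2-3] = -1971.1949 N (compression)
  F[2-4] = -586.0327 N (compression)
  F[3-4] = +1881.3438 N (tension)
  Rx@0 = +7733.2700 N
  Ry@0 = +4418.0917 N
  Ry@4 = -1787.7417 N

1881.344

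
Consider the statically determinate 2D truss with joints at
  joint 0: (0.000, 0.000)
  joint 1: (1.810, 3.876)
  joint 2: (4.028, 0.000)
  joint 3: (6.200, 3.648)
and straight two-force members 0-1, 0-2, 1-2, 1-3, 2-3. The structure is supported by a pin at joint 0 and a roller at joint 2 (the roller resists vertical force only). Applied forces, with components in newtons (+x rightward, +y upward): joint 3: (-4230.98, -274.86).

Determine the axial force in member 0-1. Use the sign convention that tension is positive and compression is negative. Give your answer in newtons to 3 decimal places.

N=4 nodes, M=5 members, R=3 reactions → 2N=8, M+R=8
member 0 (0-1): L=4.2778, (cx,cy)=(0.4231,0.9061)
member 1 (0-2): L=4.0280, (cx,cy)=(1.0000,0.0000)
member 2 (1-2): L=4.4657, (cx,cy)=(0.4967,-0.8679)
member 3 (1-3): L=4.3959, (cx,cy)=(0.9987,-0.0519)
member 4 (2-3): L=4.2456, (cx,cy)=(0.5116,0.8592)
solve A·x = −loads:
  F[0-1] = -4065.4658 N (compression)
  F[0-2] = -2510.8172 N (compression)
  F[1-2] = +4480.1781 N (tension)
  F[1-3] = -3950.6476 N (compression)
  F[2-3] = -558.3644 N (compression)
  Rx@0 = +4230.9800 N
  Ry@0 = +3683.6194 N
  Ry@2 = -3408.7594 N

-4065.466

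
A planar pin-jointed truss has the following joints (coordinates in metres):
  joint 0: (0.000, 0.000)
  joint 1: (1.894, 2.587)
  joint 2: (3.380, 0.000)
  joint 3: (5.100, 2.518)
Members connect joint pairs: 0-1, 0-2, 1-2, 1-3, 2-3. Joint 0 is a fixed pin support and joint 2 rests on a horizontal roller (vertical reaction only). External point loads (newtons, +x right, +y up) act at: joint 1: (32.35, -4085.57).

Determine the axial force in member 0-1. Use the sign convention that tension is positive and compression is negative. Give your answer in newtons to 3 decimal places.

N=4 nodes, M=5 members, R=3 reactions → 2N=8, M+R=8
member 0 (0-1): L=3.2062, (cx,cy)=(0.5907,0.8069)
member 1 (0-2): L=3.3800, (cx,cy)=(1.0000,0.0000)
member 2 (1-2): L=2.9834, (cx,cy)=(0.4981,-0.8671)
member 3 (1-3): L=3.2067, (cx,cy)=(0.9998,-0.0215)
member 4 (2-3): L=3.0494, (cx,cy)=(0.5640,0.8257)
solve A·x = −loads:
  F[0-1] = -2195.4446 N (compression)
  F[0-2] = +1329.2605 N (tension)
  F[1-2] = -2668.7320 N (compression)
  F[1-3] = -0.0000 N (tension)
  F[2-3] = +0.0000 N (tension)
  Rx@0 = -32.3500 N
  Ry@0 = +1771.4401 N
  Ry@2 = +2314.1299 N

-2195.445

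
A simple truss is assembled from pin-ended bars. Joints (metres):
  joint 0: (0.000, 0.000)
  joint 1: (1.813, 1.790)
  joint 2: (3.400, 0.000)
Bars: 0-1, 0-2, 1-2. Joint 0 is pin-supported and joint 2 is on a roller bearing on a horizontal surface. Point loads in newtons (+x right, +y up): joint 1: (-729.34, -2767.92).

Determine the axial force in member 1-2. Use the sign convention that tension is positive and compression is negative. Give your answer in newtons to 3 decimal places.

N=3 nodes, M=3 members, R=3 reactions → 2N=6, M+R=6
member 0 (0-1): L=2.5478, (cx,cy)=(0.7116,0.7026)
member 1 (0-2): L=3.4000, (cx,cy)=(1.0000,0.0000)
member 2 (1-2): L=2.3922, (cx,cy)=(0.6634,-0.7483)
solve A·x = −loads:
  F[0-1] = -2385.4177 N (compression)
  F[0-2] = +968.1379 N (tension)
  F[1-2] = -1459.3505 N (compression)
  Rx@0 = +729.3400 N
  Ry@0 = +1675.9434 N
  Ry@2 = +1091.9766 N

-1459.350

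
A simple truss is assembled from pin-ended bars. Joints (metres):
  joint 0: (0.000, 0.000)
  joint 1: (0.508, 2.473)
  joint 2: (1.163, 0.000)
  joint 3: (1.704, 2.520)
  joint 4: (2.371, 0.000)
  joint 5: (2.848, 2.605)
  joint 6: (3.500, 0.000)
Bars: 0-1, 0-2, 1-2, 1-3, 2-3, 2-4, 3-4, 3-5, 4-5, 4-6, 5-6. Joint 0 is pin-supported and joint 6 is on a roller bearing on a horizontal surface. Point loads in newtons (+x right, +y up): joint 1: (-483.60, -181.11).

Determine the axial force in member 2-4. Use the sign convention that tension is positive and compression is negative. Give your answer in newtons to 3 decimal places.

N=7 nodes, M=11 members, R=3 reactions → 2N=14, M+R=14
member 0 (0-1): L=2.5246, (cx,cy)=(0.2012,0.9795)
member 1 (0-2): L=1.1630, (cx,cy)=(1.0000,0.0000)
member 2 (1-2): L=2.5583, (cx,cy)=(0.2560,-0.9667)
member 3 (1-3): L=1.1969, (cx,cy)=(0.9992,0.0393)
member 4 (2-3): L=2.5774, (cx,cy)=(0.2099,0.9777)
member 5 (2-4): L=1.2080, (cx,cy)=(1.0000,0.0000)
member 6 (3-4): L=2.6068, (cx,cy)=(0.2559,-0.9667)
member 7 (3-5): L=1.1472, (cx,cy)=(0.9973,0.0741)
member 8 (4-5): L=2.6483, (cx,cy)=(0.1801,0.9836)
member 9 (4-6): L=1.1290, (cx,cy)=(1.0000,0.0000)
member 10 (5-6): L=2.6854, (cx,cy)=(0.2428,-0.9701)
solve A·x = −loads:
  F[0-1] = -506.8887 N (compression)
  F[0-2] = -381.6054 N (compression)
  F[1-2] = +338.2792 N (tension)
  F[1-3] = +295.2227 N (tension)
  F[2-3] = -334.4544 N (compression)
  F[2-4] = -224.7930 N (compression)
  F[3-4] = +336.9239 N (tension)
  F[3-5] = +138.9658 N (tension)
  F[4-5] = -331.1233 N (compression)
  F[4-6] = -78.9436 N (compression)
  F[5-6] = +325.1404 N (tension)
  Rx@0 = +483.6000 N
  Ry@0 = +496.5211 N
  Ry@6 = -315.4111 N

-224.793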